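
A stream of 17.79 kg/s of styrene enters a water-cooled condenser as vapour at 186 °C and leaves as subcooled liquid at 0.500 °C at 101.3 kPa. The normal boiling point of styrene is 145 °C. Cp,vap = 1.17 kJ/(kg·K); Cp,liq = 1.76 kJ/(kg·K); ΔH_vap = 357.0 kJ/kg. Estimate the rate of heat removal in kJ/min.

vapour 186→145 °C: -47.97 kJ/kg
condensation at 145 °C: -357 kJ/kg
liquid 145→0.500 °C: -254.32 kJ/kg
Δh = -47.97 + -357 + -254.32 = -659.29 kJ/kg
Q = ṁ·Δh = 17.79 kg/s × -659.29 kJ/kg = -11729 kJ/s
|Q| = 11729 kW = 703730 kJ/min

Q_c = 704000 kJ/min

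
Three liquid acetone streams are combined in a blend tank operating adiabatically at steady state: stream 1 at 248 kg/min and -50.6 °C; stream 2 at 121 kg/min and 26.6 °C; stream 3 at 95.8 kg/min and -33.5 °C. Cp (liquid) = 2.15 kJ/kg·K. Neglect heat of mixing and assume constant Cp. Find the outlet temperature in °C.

T_out = -27.0 °C

Energy balance with Q = 0: Σ ṁᵢCp,ᵢ(T_out − Tᵢ) = 0
T_out = Σ ṁᵢCp,ᵢTᵢ / Σ ṁᵢCp,ᵢ
      = -26960 / 999.32 = -26.978 °C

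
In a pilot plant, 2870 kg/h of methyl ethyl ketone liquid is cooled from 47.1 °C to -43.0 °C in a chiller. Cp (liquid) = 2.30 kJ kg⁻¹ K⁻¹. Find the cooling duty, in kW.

Q_c = 165 kW

Q = ṁ·Cp·ΔT = 2870 × 2.30 × (-43.0 − 47.1) = -594750 kJ/h
Converting: 594750 / 3600 s = 165.21 kW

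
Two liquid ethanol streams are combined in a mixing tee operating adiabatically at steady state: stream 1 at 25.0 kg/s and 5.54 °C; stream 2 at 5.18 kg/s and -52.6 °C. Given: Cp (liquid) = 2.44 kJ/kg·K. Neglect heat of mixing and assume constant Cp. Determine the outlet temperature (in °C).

Adiabatic, steady state ⇒ Σ ṁᵢCp,ᵢ(T_out − Tᵢ) = 0
Σ ṁᵢCp,ᵢTᵢ = 25.0×2.44×5.54 + 5.18×2.44×-52.6 = -326.88
Σ ṁᵢCp,ᵢ = 25.0×2.44 + 5.18×2.44 = 73.639
T_out = -326.88 / 73.639 = -4.439 °C

T_out = -4.44 °C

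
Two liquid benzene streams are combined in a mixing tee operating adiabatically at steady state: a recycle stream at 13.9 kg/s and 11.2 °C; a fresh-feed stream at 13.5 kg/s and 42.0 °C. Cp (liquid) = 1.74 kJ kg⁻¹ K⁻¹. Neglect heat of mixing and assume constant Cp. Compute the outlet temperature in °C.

Adiabatic, steady state ⇒ Σ ṁᵢCp,ᵢ(T_out − Tᵢ) = 0
Σ ṁᵢCp,ᵢTᵢ = 13.9×1.74×11.2 + 13.5×1.74×42.0 = 1257.5
Σ ṁᵢCp,ᵢ = 13.9×1.74 + 13.5×1.74 = 47.676
T_out = 1257.5 / 47.676 = 26.375 °C

T_out = 26.4 °C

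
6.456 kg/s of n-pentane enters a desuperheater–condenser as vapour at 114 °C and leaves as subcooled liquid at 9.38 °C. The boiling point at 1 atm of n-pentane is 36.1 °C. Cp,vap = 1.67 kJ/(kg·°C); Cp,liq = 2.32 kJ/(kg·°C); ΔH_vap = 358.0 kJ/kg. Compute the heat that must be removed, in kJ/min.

vapour 114→36.1 °C: -130.09 kJ/kg
condensation at 36.1 °C: -358 kJ/kg
liquid 36.1→9.38 °C: -61.99 kJ/kg
Δh = -130.09 + -358 + -61.99 = -550.08 kJ/kg
Q = ṁ·Δh = 6.456 kg/s × -550.08 kJ/kg = -3551.3 kJ/s
|Q| = 3551.3 kW = 213080 kJ/min

Q_c = 213000 kJ/min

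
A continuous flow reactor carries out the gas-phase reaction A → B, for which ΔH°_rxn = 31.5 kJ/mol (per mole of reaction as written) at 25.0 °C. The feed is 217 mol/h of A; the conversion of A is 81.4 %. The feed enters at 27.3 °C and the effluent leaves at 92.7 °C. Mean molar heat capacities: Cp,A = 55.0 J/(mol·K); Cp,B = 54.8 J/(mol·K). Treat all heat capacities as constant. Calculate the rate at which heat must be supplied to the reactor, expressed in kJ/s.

Extent of reaction ξ = 0.814 × 217 = 176.64 mol/h
Reaction term: ξ·ΔH°_rxn = 176.64 × 31.5 = 5564.1 kJ/h
Sensible, feed 27.3→25 °C: -27.451 kJ/h
Outlet flows (mol/h): A 40.362, B 176.64
Sensible, products 25→92.7 °C: 805.61 kJ/h
Q = ΔH = 6342.3 kJ/h = 1.7617 kW
Heat supplied = 1.7617 kJ/s

Q_in = 1.76 kJ/s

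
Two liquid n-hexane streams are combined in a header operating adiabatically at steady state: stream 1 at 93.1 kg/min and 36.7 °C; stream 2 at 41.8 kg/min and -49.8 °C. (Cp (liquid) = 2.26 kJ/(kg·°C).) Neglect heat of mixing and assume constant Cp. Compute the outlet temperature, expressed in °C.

T_out = 9.90 °C

No heat crosses the boundary, so H_out = H_in.
Σ ṁᵢCp,ᵢTᵢ = 93.1×2.26×36.7 + 41.8×2.26×-49.8 = 3017.4
Σ ṁᵢCp,ᵢ = 93.1×2.26 + 41.8×2.26 = 304.87
T_out = 3017.4 / 304.87 = 9.8972 °C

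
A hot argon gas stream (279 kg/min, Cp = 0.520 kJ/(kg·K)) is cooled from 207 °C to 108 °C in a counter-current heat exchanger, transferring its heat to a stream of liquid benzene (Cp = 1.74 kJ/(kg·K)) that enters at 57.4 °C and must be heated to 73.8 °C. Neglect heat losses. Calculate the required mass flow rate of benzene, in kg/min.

Heat released by hot stream: Q = 279 × 0.520 × (207 − 108) = 14363 kJ/min
Energy balance on cold side (adiabatic exchanger): Q = ṁ_c·Cp_c·(T_c,out − T_c,in)
ṁ_c = 14363 / [1.74 × (73.8 − 57.4)] = 503.33 kg/min

ṁ_c = 503 kg/min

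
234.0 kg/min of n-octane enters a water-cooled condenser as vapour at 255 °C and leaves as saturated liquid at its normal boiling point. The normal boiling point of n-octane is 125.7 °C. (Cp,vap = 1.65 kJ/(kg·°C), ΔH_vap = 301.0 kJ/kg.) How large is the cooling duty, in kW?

vapour 255→125.7 °C: -213.34 kJ/kg
condensation at 125.7 °C: -301 kJ/kg
Δh = -213.34 + -301 = -514.35 kJ/kg
Q = ṁ·Δh = 234.0 kg/min × -514.35 kJ/kg = -120360 kJ/min
|Q| = 2005.9 kW

Q_c = 2010 kW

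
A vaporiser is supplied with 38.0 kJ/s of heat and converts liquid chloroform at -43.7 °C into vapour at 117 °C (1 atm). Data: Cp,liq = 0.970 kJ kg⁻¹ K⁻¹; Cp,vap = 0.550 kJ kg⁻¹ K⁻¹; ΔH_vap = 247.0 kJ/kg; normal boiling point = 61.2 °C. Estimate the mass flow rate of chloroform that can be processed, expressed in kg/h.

Δh = 0.970×(61.2−-43.7) + 247.0 + 0.550×(117−61.2) = 379.44 kJ/kg
Q = 38.0 kJ/s = 38 kJ/s = 136800 kJ/h
ṁ = Q/Δh = 136800 / 379.44 = 360.53 kg/h

ṁ = 361 kg/h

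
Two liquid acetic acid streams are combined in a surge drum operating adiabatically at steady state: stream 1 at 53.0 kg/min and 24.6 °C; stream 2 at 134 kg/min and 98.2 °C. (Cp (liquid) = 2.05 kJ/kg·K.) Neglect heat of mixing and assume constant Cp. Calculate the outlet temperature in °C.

T_out = 77.3 °C

Energy balance with Q = 0: Σ ṁᵢCp,ᵢ(T_out − Tᵢ) = 0
Σ ṁᵢCp,ᵢTᵢ = 53.0×2.05×24.6 + 134×2.05×98.2 = 29648
Σ ṁᵢCp,ᵢ = 53.0×2.05 + 134×2.05 = 383.35
T_out = 29648 / 383.35 = 77.34 °C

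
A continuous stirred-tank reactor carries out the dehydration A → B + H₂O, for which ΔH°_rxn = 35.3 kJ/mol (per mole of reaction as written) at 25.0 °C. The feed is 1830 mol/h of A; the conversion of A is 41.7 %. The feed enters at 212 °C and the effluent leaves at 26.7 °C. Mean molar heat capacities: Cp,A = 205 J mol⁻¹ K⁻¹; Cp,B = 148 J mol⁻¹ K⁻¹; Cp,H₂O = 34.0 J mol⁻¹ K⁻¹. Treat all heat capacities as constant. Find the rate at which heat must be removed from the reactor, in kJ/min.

Q_out = 710 kJ/min

Extent of reaction ξ = 0.417 × 1830 = 763.11 mol/h
Reaction term: ξ·ΔH°_rxn = 763.11 × 35.3 = 26938 kJ/h
Sensible, feed 212→25 °C: -70153 kJ/h
Outlet flows (mol/h): A 1066.9, B 763.11, H₂O 763.11
Sensible, products 25→26.7 °C: 607.92 kJ/h
Q = ΔH = -42607 kJ/h = -11.835 kW
Heat removed = 710.12 kJ/min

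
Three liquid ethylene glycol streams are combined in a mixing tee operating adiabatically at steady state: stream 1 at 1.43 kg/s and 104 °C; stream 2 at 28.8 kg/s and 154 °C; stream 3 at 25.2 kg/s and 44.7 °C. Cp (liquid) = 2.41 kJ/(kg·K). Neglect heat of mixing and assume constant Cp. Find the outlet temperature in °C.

Energy balance with Q = 0: Σ ṁᵢCp,ᵢ(T_out − Tᵢ) = 0
Σ ṁᵢCp,ᵢTᵢ = 1.43×2.41×104 + 28.8×2.41×154 + 25.2×2.41×44.7 = 13762
Σ ṁᵢCp,ᵢ = 1.43×2.41 + 28.8×2.41 + 25.2×2.41 = 133.59
T_out = 13762 / 133.59 = 103.02 °C

T_out = 103 °C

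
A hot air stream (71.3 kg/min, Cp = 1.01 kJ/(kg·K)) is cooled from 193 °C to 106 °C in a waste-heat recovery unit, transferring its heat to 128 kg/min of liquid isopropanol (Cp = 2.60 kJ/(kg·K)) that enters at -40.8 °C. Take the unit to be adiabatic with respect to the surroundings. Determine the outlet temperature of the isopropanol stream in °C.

T_c,out = -22.0 °C

Heat released by hot stream: Q = 71.3 × 1.01 × (193 − 106) = 6265.1 kJ/min
Energy balance on cold side (adiabatic exchanger): Q = ṁ_c·Cp_c·(T_c,out − T_c,in)
T_c,out = -40.8 + 6265.1/(128 × 2.60) = -21.974 °C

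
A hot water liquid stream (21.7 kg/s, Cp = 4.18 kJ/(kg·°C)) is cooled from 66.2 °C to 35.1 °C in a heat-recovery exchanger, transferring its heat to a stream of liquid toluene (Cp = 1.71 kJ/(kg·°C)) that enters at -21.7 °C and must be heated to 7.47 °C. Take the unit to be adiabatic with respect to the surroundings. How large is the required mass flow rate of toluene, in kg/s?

Heat released by hot stream: Q = 21.7 × 4.18 × (66.2 − 35.1) = 2821 kJ/s
Energy balance on cold side (adiabatic exchanger): Q = ṁ_c·Cp_c·(T_c,out − T_c,in)
ṁ_c = 2821 / [1.71 × (7.47 − -21.7)] = 56.554 kg/s

ṁ_c = 56.6 kg/s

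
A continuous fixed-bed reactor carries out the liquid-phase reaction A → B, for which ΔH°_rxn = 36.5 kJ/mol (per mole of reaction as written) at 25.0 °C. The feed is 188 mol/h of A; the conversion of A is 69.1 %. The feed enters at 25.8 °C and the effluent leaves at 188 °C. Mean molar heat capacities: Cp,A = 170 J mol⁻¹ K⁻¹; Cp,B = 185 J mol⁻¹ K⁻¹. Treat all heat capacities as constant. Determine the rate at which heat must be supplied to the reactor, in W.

Q_in = 2850 W

Extent of reaction ξ = 0.691 × 188 = 129.91 mol/h
Reaction term: ξ·ΔH°_rxn = 129.91 × 36.5 = 4741.6 kJ/h
Sensible, feed 25.8→25 °C: -25.568 kJ/h
Outlet flows (mol/h): A 58.092, B 129.91
Sensible, products 25→188 °C: 5527.1 kJ/h
Q = ΔH = 10243 kJ/h = 2.8453 kW
Heat supplied = 2845.3 W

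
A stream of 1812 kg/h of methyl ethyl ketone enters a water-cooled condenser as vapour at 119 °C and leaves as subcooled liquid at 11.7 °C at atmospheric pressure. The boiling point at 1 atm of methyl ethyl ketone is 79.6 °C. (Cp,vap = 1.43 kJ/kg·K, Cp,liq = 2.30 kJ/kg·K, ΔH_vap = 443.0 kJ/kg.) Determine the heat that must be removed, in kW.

Q_c = 330 kW

vapour 119→79.6 °C: -56.342 kJ/kg
condensation at 79.6 °C: -443 kJ/kg
liquid 79.6→11.7 °C: -156.17 kJ/kg
Δh = -56.342 + -443 + -156.17 = -655.51 kJ/kg
Q = ṁ·Δh = 1812 kg/h × -655.51 kJ/kg = -1.1878e+06 kJ/h
|Q| = 329.94 kW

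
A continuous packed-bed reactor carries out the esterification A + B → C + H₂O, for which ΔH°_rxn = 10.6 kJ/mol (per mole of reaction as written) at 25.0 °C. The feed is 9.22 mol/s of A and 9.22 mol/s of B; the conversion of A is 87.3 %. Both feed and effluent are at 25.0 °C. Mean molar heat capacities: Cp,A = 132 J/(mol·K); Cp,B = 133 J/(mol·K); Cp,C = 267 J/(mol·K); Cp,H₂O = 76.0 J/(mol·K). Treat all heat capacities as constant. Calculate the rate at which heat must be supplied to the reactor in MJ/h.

Extent of reaction ξ = 0.873 × 9.22 = 8.0491 mol/s
Reaction term: ξ·ΔH°_rxn = 8.0491 × 10.6 = 85.32 kJ/s
Q = ΔH = 85.32 kJ/s = 85.32 kW
Heat supplied = 307.15 MJ/h

Q_in = 307 MJ/h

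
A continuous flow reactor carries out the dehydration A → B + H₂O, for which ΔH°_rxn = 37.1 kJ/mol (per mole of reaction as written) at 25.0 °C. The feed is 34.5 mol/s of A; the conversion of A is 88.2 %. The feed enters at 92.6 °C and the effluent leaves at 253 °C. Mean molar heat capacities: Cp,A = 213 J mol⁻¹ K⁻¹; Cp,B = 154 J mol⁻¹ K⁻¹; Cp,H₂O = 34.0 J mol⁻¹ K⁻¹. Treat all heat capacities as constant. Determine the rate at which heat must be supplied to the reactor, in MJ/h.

Extent of reaction ξ = 0.882 × 34.5 = 30.429 mol/s
Reaction term: ξ·ΔH°_rxn = 30.429 × 37.1 = 1128.9 kJ/s
Sensible, feed 92.6→25 °C: -496.76 kJ/s
Outlet flows (mol/s): A 4.071, B 30.429, H₂O 30.429
Sensible, products 25→253 °C: 1502 kJ/s
Q = ΔH = 2134.2 kJ/s = 2134.2 kW
Heat supplied = 7683 MJ/h

Q_in = 7680 MJ/h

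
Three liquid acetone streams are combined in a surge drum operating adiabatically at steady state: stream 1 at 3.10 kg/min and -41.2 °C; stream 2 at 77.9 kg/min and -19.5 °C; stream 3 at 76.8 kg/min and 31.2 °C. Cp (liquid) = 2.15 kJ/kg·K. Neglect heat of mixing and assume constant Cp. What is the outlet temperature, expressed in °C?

Adiabatic, steady state ⇒ Σ ṁᵢCp,ᵢ(T_out − Tᵢ) = 0
Σ ṁᵢCp,ᵢTᵢ = 3.10×2.15×-41.2 + 77.9×2.15×-19.5 + 76.8×2.15×31.2 = 1611.2
Σ ṁᵢCp,ᵢ = 3.10×2.15 + 77.9×2.15 + 76.8×2.15 = 339.27
T_out = 1611.2 / 339.27 = 4.749 °C

T_out = 4.75 °C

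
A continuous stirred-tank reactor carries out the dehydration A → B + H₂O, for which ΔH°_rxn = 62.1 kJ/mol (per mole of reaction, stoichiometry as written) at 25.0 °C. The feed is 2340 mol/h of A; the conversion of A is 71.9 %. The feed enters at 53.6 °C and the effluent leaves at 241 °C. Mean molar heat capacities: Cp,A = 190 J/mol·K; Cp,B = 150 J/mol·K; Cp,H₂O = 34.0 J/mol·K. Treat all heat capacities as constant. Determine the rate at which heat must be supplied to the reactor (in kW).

Q_in = 51.6 kW

Extent of reaction ξ = 0.719 × 2340 = 1682.5 mol/h
Reaction term: ξ·ΔH°_rxn = 1682.5 × 62.1 = 104480 kJ/h
Sensible, feed 53.6→25 °C: -12716 kJ/h
Outlet flows (mol/h): A 657.54, B 1682.5, H₂O 1682.5
Sensible, products 25→241 °C: 93853 kJ/h
Q = ΔH = 185620 kJ/h = 51.561 kW
Heat supplied = 51.561 kW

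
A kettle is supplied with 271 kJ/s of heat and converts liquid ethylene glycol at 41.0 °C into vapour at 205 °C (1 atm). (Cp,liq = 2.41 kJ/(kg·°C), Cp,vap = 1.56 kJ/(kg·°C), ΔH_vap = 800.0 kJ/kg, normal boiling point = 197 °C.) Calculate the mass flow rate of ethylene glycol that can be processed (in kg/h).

Δh = 2.41×(197−41.0) + 800.0 + 1.56×(205−197) = 1188.4 kJ/kg
Q = 271 kJ/s = 271 kJ/s = 975600 kJ/h
ṁ = Q/Δh = 975600 / 1188.4 = 820.91 kg/h

ṁ = 821 kg/h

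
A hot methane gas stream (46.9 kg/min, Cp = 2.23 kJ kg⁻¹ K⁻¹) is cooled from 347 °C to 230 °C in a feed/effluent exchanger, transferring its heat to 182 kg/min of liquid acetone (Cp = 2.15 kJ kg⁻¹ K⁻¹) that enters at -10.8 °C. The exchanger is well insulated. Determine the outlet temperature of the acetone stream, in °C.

Heat released by hot stream: Q = 46.9 × 2.23 × (347 − 230) = 12237 kJ/min
Energy balance on cold side (adiabatic exchanger): Q = ṁ_c·Cp_c·(T_c,out − T_c,in)
T_c,out = -10.8 + 12237/(182 × 2.15) = 20.472 °C

T_c,out = 20.5 °C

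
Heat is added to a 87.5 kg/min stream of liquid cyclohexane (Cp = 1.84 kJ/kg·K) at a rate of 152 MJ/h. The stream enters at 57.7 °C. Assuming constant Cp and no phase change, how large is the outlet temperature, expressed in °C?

Q = 152 MJ/h = 2533.3 kJ/min
ΔT = Q/(ṁ·Cp) = 2533.3/(87.5×1.84) = 15.735 K
T_out = 57.7 + 15.735 = 73.435 °C

T_out = 73.4 °C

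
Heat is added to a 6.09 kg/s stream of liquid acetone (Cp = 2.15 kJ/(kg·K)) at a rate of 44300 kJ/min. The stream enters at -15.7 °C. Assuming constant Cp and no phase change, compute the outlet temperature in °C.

T_out = 40.7 °C

Q = 44300 kJ/min = 738.33 kJ/s
ΔT = Q/(ṁ·Cp) = 738.33/(6.09×2.15) = 56.389 K
T_out = -15.7 + 56.389 = 40.689 °C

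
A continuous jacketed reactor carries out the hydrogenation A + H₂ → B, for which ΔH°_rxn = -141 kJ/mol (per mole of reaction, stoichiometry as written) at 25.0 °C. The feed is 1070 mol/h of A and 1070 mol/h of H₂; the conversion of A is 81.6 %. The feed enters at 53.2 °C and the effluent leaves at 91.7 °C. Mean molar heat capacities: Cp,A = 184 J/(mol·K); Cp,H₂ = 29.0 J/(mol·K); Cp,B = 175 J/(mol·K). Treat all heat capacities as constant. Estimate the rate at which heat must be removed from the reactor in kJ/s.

Q_out = 32.4 kJ/s

Extent of reaction ξ = 0.816 × 1070 = 873.12 mol/h
Reaction term: ξ·ΔH°_rxn = 873.12 × -141 = -123110 kJ/h
Sensible, feed 53.2→25 °C: -6427.1 kJ/h
Outlet flows (mol/h): A 196.88, H₂ 196.88, B 873.12
Sensible, products 25→91.7 °C: 12989 kJ/h
Q = ΔH = -116550 kJ/h = -32.375 kW
Heat removed = 32.375 kJ/s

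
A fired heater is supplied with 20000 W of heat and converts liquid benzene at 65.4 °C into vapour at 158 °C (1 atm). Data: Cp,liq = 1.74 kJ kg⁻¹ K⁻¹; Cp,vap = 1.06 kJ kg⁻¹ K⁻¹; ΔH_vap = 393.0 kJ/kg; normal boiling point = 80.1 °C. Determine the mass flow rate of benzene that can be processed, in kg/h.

ṁ = 144 kg/h

Δh = 1.74×(80.1−65.4) + 393.0 + 1.06×(158−80.1) = 501.15 kJ/kg
Q = 20000 W = 20 kJ/s = 72000 kJ/h
ṁ = Q/Δh = 72000 / 501.15 = 143.67 kg/h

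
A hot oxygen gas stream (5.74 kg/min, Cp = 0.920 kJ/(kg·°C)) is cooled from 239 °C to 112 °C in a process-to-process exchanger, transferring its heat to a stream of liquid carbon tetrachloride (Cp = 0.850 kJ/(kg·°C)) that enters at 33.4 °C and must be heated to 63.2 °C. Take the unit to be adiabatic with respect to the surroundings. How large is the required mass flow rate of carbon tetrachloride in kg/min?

ṁ_c = 26.5 kg/min

Heat released by hot stream: Q = 5.74 × 0.920 × (239 − 112) = 670.66 kJ/min
Energy balance on cold side (adiabatic exchanger): Q = ṁ_c·Cp_c·(T_c,out − T_c,in)
ṁ_c = 670.66 / [0.850 × (63.2 − 33.4)] = 26.477 kg/min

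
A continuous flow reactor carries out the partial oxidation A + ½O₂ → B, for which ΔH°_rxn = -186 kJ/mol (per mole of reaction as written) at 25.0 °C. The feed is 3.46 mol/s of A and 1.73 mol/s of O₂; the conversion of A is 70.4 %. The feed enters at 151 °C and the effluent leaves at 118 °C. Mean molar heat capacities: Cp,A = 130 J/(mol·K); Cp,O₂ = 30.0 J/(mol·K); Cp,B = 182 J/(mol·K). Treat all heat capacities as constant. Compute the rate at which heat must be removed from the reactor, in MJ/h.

Extent of reaction ξ = 0.704 × 3.46 = 2.4358 mol/s
Reaction term: ξ·ΔH°_rxn = 2.4358 × -186 = -453.07 kJ/s
Sensible, feed 151→25 °C: -63.214 kJ/s
Outlet flows (mol/s): A 1.0242, O₂ 0.51208, B 2.4358
Sensible, products 25→118 °C: 55.04 kJ/s
Q = ΔH = -461.24 kJ/s = -461.24 kW
Heat removed = 1660.5 MJ/h

Q_out = 1660 MJ/h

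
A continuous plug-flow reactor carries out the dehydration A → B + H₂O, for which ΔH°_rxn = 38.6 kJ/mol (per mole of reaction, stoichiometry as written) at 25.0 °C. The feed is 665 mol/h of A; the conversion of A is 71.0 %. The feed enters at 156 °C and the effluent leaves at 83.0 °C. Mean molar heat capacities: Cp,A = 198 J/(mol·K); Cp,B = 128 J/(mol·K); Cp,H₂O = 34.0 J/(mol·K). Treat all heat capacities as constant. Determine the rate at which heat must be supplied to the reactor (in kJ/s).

Q_in = 2.12 kJ/s

Extent of reaction ξ = 0.710 × 665 = 472.15 mol/h
Reaction term: ξ·ΔH°_rxn = 472.15 × 38.6 = 18225 kJ/h
Sensible, feed 156→25 °C: -17249 kJ/h
Outlet flows (mol/h): A 192.85, B 472.15, H₂O 472.15
Sensible, products 25→83.0 °C: 6651 kJ/h
Q = ΔH = 7627.2 kJ/h = 2.1187 kW
Heat supplied = 2.1187 kJ/s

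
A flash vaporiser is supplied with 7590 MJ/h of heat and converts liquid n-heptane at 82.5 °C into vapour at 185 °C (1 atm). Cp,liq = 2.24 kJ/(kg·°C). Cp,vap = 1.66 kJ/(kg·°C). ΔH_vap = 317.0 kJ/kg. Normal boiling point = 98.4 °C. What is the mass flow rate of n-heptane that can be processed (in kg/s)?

Δh = 2.24×(98.4−82.5) + 317.0 + 1.66×(185−98.4) = 496.37 kJ/kg
Q = 7590 MJ/h = 2108.3 kJ/s = 2108.3 kJ/s
ṁ = Q/Δh = 2108.3 / 496.37 = 4.2475 kg/s

ṁ = 4.25 kg/s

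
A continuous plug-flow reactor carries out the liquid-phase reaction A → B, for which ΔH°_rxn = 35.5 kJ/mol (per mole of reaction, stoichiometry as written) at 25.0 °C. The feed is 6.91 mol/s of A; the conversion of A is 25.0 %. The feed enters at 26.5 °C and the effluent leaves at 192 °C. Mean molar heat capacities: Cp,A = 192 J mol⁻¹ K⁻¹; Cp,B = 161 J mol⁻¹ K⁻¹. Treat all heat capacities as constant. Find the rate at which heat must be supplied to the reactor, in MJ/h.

Extent of reaction ξ = 0.250 × 6.91 = 1.7275 mol/s
Reaction term: ξ·ΔH°_rxn = 1.7275 × 35.5 = 61.326 kJ/s
Sensible, feed 26.5→25 °C: -1.9901 kJ/s
Outlet flows (mol/s): A 5.1825, B 1.7275
Sensible, products 25→192 °C: 212.62 kJ/s
Q = ΔH = 271.96 kJ/s = 271.96 kW
Heat supplied = 979.04 MJ/h

Q_in = 979 MJ/h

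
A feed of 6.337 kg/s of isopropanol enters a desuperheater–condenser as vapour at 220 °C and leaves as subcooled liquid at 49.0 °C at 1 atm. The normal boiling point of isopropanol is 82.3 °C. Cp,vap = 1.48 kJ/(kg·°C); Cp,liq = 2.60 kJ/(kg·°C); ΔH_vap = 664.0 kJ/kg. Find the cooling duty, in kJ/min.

vapour 220→82.3 °C: -203.8 kJ/kg
condensation at 82.3 °C: -664 kJ/kg
liquid 82.3→49.0 °C: -86.58 kJ/kg
Δh = -203.8 + -664 + -86.58 = -954.38 kJ/kg
Q = ṁ·Δh = 6.337 kg/s × -954.38 kJ/kg = -6047.9 kJ/s
|Q| = 6047.9 kW = 362870 kJ/min

Q_c = 363000 kJ/min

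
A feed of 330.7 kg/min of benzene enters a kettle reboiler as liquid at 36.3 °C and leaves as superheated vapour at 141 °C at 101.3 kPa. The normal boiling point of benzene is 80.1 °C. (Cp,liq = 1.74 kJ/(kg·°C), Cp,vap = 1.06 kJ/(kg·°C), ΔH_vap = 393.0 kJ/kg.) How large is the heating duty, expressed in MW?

liquid 36.3→80.1 °C: 76.212 kJ/kg
vaporisation at 80.1 °C: 393 kJ/kg
vapour 80.1→141 °C: 64.554 kJ/kg
Δh = 76.212 + 393 + 64.554 = 533.77 kJ/kg
Q = ṁ·Δh = 330.7 kg/min × 533.77 kJ/kg = 176520 kJ/min
|Q| = 2941.9 kW = 2.9419 MW

Q = 2.94 MW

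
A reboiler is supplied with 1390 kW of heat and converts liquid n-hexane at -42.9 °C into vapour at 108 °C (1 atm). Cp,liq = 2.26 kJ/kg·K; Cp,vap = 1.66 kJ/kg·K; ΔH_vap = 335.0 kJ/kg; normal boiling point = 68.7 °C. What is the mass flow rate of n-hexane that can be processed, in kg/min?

Δh = 2.26×(68.7−-42.9) + 335.0 + 1.66×(108−68.7) = 652.45 kJ/kg
Q = 1390 kW = 1390 kJ/s = 83400 kJ/min
ṁ = Q/Δh = 83400 / 652.45 = 127.83 kg/min

ṁ = 128 kg/min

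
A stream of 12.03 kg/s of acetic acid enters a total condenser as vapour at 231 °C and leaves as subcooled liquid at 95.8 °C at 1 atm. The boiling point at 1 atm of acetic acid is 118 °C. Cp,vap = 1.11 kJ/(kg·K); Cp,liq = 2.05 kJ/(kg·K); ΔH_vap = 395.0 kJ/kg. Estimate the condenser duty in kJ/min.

Q_c = 408000 kJ/min

vapour 231→118 °C: -125.43 kJ/kg
condensation at 118 °C: -395 kJ/kg
liquid 118→95.8 °C: -45.51 kJ/kg
Δh = -125.43 + -395 + -45.51 = -565.94 kJ/kg
Q = ṁ·Δh = 12.03 kg/s × -565.94 kJ/kg = -6808.3 kJ/s
|Q| = 6808.3 kW = 408500 kJ/min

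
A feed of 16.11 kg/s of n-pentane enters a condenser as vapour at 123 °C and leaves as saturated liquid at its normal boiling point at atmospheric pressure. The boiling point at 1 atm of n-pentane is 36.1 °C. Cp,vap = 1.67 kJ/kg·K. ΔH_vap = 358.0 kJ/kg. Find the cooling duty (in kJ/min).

vapour 123→36.1 °C: -145.12 kJ/kg
condensation at 36.1 °C: -358 kJ/kg
Δh = -145.12 + -358 = -503.12 kJ/kg
Q = ṁ·Δh = 16.11 kg/s × -503.12 kJ/kg = -8105.3 kJ/s
|Q| = 8105.3 kW = 486320 kJ/min

Q_c = 486000 kJ/min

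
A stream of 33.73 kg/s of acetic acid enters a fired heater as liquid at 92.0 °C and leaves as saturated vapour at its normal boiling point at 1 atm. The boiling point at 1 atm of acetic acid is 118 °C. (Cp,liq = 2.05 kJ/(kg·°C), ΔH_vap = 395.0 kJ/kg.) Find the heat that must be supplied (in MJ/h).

Q = 54400 MJ/h

liquid 92.0→118 °C: 53.3 kJ/kg
vaporisation at 118 °C: 395 kJ/kg
Δh = 53.3 + 395 = 448.3 kJ/kg
Q = ṁ·Δh = 33.73 kg/s × 448.3 kJ/kg = 15121 kJ/s
|Q| = 15121 kW = 54436 MJ/h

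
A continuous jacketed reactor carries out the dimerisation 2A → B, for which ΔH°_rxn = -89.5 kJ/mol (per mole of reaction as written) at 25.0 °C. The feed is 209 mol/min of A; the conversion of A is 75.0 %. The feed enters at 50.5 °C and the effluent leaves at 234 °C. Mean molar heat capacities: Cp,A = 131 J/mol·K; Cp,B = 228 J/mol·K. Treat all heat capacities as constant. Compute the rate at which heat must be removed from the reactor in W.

Q_out = 42500 W

Extent of reaction ξ = 0.750 × 209 / 2 = 78.375 mol/min
Reaction term: ξ·ΔH°_rxn = 78.375 × -89.5 = -7014.6 kJ/min
Sensible, feed 50.5→25 °C: -698.16 kJ/min
Outlet flows (mol/min): A 52.25, B 78.375
Sensible, products 25→234 °C: 5165.3 kJ/min
Q = ΔH = -2547.4 kJ/min = -42.457 kW
Heat removed = 42457 W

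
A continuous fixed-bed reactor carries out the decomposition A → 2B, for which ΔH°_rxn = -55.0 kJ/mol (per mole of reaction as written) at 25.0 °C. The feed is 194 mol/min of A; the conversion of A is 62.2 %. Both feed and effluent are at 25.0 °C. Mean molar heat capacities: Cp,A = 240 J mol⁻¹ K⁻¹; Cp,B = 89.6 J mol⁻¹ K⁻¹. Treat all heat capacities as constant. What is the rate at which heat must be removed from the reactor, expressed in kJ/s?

Q_out = 111 kJ/s

Extent of reaction ξ = 0.622 × 194 = 120.67 mol/min
Reaction term: ξ·ΔH°_rxn = 120.67 × -55.0 = -6636.7 kJ/min
Q = ΔH = -6636.7 kJ/min = -110.61 kW
Heat removed = 110.61 kJ/s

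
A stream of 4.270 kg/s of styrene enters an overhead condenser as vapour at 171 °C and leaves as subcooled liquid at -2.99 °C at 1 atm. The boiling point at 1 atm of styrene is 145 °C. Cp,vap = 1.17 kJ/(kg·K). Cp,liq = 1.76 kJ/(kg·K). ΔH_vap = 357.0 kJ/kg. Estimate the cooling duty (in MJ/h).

vapour 171→145 °C: -30.42 kJ/kg
condensation at 145 °C: -357 kJ/kg
liquid 145→-2.99 °C: -260.46 kJ/kg
Δh = -30.42 + -357 + -260.46 = -647.88 kJ/kg
Q = ṁ·Δh = 4.270 kg/s × -647.88 kJ/kg = -2766.5 kJ/s
|Q| = 2766.5 kW = 9959.2 MJ/h

Q_c = 9960 MJ/h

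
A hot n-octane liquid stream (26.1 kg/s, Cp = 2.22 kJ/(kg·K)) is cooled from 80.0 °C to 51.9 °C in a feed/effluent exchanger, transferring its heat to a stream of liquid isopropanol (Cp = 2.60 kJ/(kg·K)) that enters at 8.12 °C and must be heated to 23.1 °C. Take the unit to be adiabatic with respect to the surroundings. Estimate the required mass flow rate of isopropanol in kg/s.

ṁ_c = 41.8 kg/s

Heat released by hot stream: Q = 26.1 × 2.22 × (80.0 − 51.9) = 1628.2 kJ/s
Energy balance on cold side (adiabatic exchanger): Q = ṁ_c·Cp_c·(T_c,out − T_c,in)
ṁ_c = 1628.2 / [2.60 × (23.1 − 8.12)] = 41.804 kg/s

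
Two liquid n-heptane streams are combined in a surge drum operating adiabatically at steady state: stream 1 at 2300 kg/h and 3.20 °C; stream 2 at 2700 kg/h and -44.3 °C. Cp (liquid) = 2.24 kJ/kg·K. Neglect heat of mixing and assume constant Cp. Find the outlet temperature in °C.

Adiabatic, steady state ⇒ Σ ṁᵢCp,ᵢ(T_out − Tᵢ) = 0
T_out = Σ ṁᵢCp,ᵢTᵢ / Σ ṁᵢCp,ᵢ
      = -251440 / 11200 = -22.45 °C

T_out = -22.4 °C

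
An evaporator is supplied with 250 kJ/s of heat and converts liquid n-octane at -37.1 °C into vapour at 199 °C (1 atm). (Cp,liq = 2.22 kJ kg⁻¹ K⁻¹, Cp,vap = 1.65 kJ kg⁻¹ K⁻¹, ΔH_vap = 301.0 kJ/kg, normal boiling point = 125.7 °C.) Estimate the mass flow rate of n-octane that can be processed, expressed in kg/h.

Δh = 2.22×(125.7−-37.1) + 301.0 + 1.65×(199−125.7) = 783.36 kJ/kg
Q = 250 kJ/s = 250 kJ/s = 900000 kJ/h
ṁ = Q/Δh = 900000 / 783.36 = 1148.9 kg/h

ṁ = 1150 kg/h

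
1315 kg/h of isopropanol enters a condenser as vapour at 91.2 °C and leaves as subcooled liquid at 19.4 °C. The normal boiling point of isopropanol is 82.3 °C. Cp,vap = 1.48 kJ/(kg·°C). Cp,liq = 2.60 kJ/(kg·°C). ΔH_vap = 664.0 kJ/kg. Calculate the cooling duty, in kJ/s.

Q_c = 307 kJ/s

vapour 91.2→82.3 °C: -13.172 kJ/kg
condensation at 82.3 °C: -664 kJ/kg
liquid 82.3→19.4 °C: -163.54 kJ/kg
Δh = -13.172 + -664 + -163.54 = -840.71 kJ/kg
Q = ṁ·Δh = 1315 kg/h × -840.71 kJ/kg = -1.1055e+06 kJ/h
|Q| = 307.09 kW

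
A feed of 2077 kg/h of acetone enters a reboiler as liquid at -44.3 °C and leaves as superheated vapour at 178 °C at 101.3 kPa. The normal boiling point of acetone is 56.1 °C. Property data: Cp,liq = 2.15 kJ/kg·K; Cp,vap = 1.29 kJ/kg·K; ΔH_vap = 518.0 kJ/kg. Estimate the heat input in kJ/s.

Q = 514 kJ/s

liquid -44.3→56.1 °C: 215.86 kJ/kg
vaporisation at 56.1 °C: 518 kJ/kg
vapour 56.1→178 °C: 157.25 kJ/kg
Δh = 215.86 + 518 + 157.25 = 891.11 kJ/kg
Q = ṁ·Δh = 2077 kg/h × 891.11 kJ/kg = 1.8508e+06 kJ/h
|Q| = 514.12 kW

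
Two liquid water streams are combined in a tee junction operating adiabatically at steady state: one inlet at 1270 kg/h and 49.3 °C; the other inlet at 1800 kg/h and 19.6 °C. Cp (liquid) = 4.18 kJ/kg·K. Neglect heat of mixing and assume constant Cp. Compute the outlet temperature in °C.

T_out = 31.9 °C

Adiabatic, steady state ⇒ Σ ṁᵢCp,ᵢ(T_out − Tᵢ) = 0
T_out = Σ ṁᵢCp,ᵢTᵢ / Σ ṁᵢCp,ᵢ
      = 409180 / 12833 = 31.886 °C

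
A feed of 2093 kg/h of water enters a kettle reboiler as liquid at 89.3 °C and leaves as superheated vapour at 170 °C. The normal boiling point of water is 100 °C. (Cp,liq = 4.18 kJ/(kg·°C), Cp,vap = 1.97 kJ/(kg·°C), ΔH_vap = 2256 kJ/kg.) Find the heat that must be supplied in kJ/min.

liquid 89.3→100 °C: 44.726 kJ/kg
vaporisation at 100 °C: 2256 kJ/kg
vapour 100→170 °C: 137.9 kJ/kg
Δh = 44.726 + 2256 + 137.9 = 2438.6 kJ/kg
Q = ṁ·Δh = 2093 kg/h × 2438.6 kJ/kg = 5.104e+06 kJ/h
|Q| = 1417.8 kW = 85067 kJ/min

Q = 85100 kJ/min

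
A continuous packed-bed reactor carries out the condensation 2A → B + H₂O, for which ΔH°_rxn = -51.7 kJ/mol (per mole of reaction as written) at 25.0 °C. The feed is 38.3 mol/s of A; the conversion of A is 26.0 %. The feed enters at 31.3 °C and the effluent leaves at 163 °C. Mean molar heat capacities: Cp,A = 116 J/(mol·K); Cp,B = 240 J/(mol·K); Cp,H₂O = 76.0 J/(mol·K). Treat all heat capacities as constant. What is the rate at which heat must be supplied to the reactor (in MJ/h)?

Extent of reaction ξ = 0.260 × 38.3 / 2 = 4.979 mol/s
Reaction term: ξ·ΔH°_rxn = 4.979 × -51.7 = -257.41 kJ/s
Sensible, feed 31.3→25 °C: -27.99 kJ/s
Outlet flows (mol/s): A 28.342, B 4.979, H₂O 4.979
Sensible, products 25→163 °C: 670.82 kJ/s
Q = ΔH = 385.42 kJ/s = 385.42 kW
Heat supplied = 1387.5 MJ/h

Q_in = 1390 MJ/h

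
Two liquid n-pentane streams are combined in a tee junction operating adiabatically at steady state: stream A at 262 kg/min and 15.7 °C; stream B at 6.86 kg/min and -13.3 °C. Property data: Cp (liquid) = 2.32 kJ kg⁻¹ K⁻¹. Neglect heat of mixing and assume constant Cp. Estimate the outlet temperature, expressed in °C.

Energy balance with Q = 0: Σ ṁᵢCp,ᵢ(T_out − Tᵢ) = 0
Σ ṁᵢCp,ᵢTᵢ = 262×2.32×15.7 + 6.86×2.32×-13.3 = 9331.4
Σ ṁᵢCp,ᵢ = 262×2.32 + 6.86×2.32 = 623.76
T_out = 9331.4 / 623.76 = 14.96 °C

T_out = 15.0 °C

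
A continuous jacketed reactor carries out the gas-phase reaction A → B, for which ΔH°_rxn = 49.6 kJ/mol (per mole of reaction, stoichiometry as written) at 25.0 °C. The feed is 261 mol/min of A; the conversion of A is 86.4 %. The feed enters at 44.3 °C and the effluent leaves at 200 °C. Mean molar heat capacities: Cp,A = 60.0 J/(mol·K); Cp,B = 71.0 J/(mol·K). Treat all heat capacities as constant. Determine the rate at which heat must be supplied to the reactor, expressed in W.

Q_in = 234000 W

Extent of reaction ξ = 0.864 × 261 = 225.5 mol/min
Reaction term: ξ·ΔH°_rxn = 225.5 × 49.6 = 11185 kJ/min
Sensible, feed 44.3→25 °C: -302.24 kJ/min
Outlet flows (mol/min): A 35.496, B 225.5
Sensible, products 25→200 °C: 3174.6 kJ/min
Q = ΔH = 14057 kJ/min = 234.29 kW
Heat supplied = 234290 W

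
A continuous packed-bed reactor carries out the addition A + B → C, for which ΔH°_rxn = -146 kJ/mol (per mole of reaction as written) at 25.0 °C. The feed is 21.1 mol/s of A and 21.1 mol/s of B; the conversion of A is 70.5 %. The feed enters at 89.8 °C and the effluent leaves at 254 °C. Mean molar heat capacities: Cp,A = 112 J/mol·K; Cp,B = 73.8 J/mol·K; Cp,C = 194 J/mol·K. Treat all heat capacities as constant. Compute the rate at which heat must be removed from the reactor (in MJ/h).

Q_out = 5400 MJ/h

Extent of reaction ξ = 0.705 × 21.1 = 14.876 mol/s
Reaction term: ξ·ΔH°_rxn = 14.876 × -146 = -2171.8 kJ/s
Sensible, feed 89.8→25 °C: -254.04 kJ/s
Outlet flows (mol/s): A 6.2245, B 6.2245, C 14.876
Sensible, products 25→254 °C: 925.7 kJ/s
Q = ΔH = -1500.2 kJ/s = -1500.2 kW
Heat removed = 5400.6 MJ/h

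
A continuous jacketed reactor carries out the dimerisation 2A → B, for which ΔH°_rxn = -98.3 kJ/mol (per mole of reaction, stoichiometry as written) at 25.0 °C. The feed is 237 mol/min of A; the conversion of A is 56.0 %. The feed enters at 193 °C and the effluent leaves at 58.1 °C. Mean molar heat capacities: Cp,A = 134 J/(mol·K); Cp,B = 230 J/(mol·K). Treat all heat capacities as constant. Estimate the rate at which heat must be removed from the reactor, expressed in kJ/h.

Extent of reaction ξ = 0.560 × 237 / 2 = 66.36 mol/min
Reaction term: ξ·ΔH°_rxn = 66.36 × -98.3 = -6523.2 kJ/min
Sensible, feed 193→25 °C: -5335.3 kJ/min
Outlet flows (mol/min): A 104.28, B 66.36
Sensible, products 25→58.1 °C: 967.72 kJ/min
Q = ΔH = -10891 kJ/min = -181.51 kW
Heat removed = 653450 kJ/h

Q_out = 653000 kJ/h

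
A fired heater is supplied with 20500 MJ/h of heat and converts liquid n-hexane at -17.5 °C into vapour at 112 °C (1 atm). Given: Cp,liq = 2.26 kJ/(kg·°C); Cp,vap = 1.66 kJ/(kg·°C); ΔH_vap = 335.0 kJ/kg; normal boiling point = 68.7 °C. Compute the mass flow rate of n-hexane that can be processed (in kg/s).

ṁ = 9.46 kg/s

Δh = 2.26×(68.7−-17.5) + 335.0 + 1.66×(112−68.7) = 601.69 kJ/kg
Q = 20500 MJ/h = 5694.4 kJ/s = 5694.4 kJ/s
ṁ = Q/Δh = 5694.4 / 601.69 = 9.4641 kg/s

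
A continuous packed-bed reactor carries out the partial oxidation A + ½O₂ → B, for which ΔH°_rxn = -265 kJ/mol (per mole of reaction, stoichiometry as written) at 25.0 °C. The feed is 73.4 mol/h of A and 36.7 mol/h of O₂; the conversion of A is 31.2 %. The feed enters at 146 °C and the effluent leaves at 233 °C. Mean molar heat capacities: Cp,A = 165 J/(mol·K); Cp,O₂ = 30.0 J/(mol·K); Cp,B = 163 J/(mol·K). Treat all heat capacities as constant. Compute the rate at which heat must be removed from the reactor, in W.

Q_out = 1390 W

Extent of reaction ξ = 0.312 × 73.4 = 22.901 mol/h
Reaction term: ξ·ΔH°_rxn = 22.901 × -265 = -6068.7 kJ/h
Sensible, feed 146→25 °C: -1598.7 kJ/h
Outlet flows (mol/h): A 50.499, O₂ 25.25, B 22.901
Sensible, products 25→233 °C: 2667.1 kJ/h
Q = ΔH = -5000.2 kJ/h = -1.389 kW
Heat removed = 1389 W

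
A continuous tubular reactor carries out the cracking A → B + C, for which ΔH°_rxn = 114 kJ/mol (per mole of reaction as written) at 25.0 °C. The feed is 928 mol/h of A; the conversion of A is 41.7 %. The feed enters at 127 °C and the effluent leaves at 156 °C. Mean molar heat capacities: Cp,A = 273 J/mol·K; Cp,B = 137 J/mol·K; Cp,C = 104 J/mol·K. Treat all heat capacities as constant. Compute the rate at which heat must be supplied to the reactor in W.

Extent of reaction ξ = 0.417 × 928 = 386.98 mol/h
Reaction term: ξ·ΔH°_rxn = 386.98 × 114 = 44115 kJ/h
Sensible, feed 127→25 °C: -25841 kJ/h
Outlet flows (mol/h): A 541.02, B 386.98, C 386.98
Sensible, products 25→156 °C: 31566 kJ/h
Q = ΔH = 49840 kJ/h = 13.844 kW
Heat supplied = 13844 W

Q_in = 13800 W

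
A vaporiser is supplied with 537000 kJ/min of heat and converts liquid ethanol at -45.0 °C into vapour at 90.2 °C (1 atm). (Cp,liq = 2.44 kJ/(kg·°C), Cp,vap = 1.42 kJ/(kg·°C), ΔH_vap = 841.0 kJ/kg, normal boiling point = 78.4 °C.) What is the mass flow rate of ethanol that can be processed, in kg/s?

ṁ = 7.72 kg/s

Δh = 2.44×(78.4−-45.0) + 841.0 + 1.42×(90.2−78.4) = 1158.9 kJ/kg
Q = 537000 kJ/min = 8950 kJ/s = 8950 kJ/s
ṁ = Q/Δh = 8950 / 1158.9 = 7.7232 kg/s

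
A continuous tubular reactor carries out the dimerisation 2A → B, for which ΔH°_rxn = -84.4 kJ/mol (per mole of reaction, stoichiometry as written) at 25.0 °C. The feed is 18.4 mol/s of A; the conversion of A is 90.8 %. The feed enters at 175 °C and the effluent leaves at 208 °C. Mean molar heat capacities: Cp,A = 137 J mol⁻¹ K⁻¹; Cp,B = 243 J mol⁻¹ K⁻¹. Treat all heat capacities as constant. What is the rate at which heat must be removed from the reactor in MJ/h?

Extent of reaction ξ = 0.908 × 18.4 / 2 = 8.3536 mol/s
Reaction term: ξ·ΔH°_rxn = 8.3536 × -84.4 = -705.04 kJ/s
Sensible, feed 175→25 °C: -378.12 kJ/s
Outlet flows (mol/s): A 1.6928, B 8.3536
Sensible, products 25→208 °C: 413.92 kJ/s
Q = ΔH = -669.25 kJ/s = -669.25 kW
Heat removed = 2409.3 MJ/h

Q_out = 2410 MJ/h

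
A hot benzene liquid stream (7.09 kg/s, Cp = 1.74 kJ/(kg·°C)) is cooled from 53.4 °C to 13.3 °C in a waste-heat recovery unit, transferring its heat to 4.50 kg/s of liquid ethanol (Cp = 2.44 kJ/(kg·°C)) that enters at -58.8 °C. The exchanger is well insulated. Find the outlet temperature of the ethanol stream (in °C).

T_c,out = -13.7 °C

Heat released by hot stream: Q = 7.09 × 1.74 × (53.4 − 13.3) = 494.7 kJ/s
Energy balance on cold side (adiabatic exchanger): Q = ṁ_c·Cp_c·(T_c,out − T_c,in)
T_c,out = -58.8 + 494.7/(4.50 × 2.44) = -13.746 °C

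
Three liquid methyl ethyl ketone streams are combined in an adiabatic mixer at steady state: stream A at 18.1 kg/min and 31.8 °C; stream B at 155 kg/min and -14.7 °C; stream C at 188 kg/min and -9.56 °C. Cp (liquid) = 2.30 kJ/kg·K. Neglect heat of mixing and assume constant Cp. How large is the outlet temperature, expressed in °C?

T_out = -9.69 °C

Energy balance with Q = 0: Σ ṁᵢCp,ᵢ(T_out − Tᵢ) = 0
Σ ṁᵢCp,ᵢTᵢ = 18.1×2.30×31.8 + 155×2.30×-14.7 + 188×2.30×-9.56 = -8050.5
Σ ṁᵢCp,ᵢ = 18.1×2.30 + 155×2.30 + 188×2.30 = 830.53
T_out = -8050.5 / 830.53 = -9.6932 °C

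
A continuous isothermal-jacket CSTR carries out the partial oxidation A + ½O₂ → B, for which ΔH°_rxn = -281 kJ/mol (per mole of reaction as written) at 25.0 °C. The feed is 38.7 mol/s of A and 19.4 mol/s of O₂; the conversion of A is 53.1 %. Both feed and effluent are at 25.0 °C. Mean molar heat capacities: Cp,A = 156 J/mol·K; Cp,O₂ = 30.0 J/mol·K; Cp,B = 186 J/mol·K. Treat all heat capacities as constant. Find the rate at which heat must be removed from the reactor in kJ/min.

Extent of reaction ξ = 0.531 × 38.7 = 20.55 mol/s
Reaction term: ξ·ΔH°_rxn = 20.55 × -281 = -5774.5 kJ/s
Q = ΔH = -5774.5 kJ/s = -5774.5 kW
Heat removed = 346470 kJ/min

Q_out = 346000 kJ/min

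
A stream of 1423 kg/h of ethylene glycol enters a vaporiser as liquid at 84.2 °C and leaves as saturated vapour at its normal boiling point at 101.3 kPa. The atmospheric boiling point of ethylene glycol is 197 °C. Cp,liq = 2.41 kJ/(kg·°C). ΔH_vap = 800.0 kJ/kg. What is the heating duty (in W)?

Q = 424000 W

liquid 84.2→197 °C: 271.85 kJ/kg
vaporisation at 197 °C: 800 kJ/kg
Δh = 271.85 + 800 = 1071.8 kJ/kg
Q = ṁ·Δh = 1423 kg/h × 1071.8 kJ/kg = 1.5252e+06 kJ/h
|Q| = 423.68 kW = 423680 W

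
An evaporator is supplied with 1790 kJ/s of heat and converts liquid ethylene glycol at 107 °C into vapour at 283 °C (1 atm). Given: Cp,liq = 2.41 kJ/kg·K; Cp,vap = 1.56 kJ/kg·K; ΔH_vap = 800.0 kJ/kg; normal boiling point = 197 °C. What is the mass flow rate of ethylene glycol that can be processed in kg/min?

ṁ = 93.3 kg/min

Δh = 2.41×(197−107) + 800.0 + 1.56×(283−197) = 1151.1 kJ/kg
Q = 1790 kJ/s = 1790 kJ/s = 107400 kJ/min
ṁ = Q/Δh = 107400 / 1151.1 = 93.305 kg/min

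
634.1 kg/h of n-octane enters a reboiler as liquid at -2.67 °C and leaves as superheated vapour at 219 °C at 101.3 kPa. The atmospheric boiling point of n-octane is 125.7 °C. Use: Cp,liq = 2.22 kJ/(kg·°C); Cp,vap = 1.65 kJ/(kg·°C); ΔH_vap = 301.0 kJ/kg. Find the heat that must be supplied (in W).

liquid -2.67→125.7 °C: 284.98 kJ/kg
vaporisation at 125.7 °C: 301 kJ/kg
vapour 125.7→219 °C: 153.94 kJ/kg
Δh = 284.98 + 301 + 153.94 = 739.93 kJ/kg
Q = ṁ·Δh = 634.1 kg/h × 739.93 kJ/kg = 469190 kJ/h
|Q| = 130.33 kW = 130330 W

Q = 130000 W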